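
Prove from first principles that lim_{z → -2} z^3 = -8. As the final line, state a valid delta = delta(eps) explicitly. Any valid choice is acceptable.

delta = min(1, eps/19)

Let eps > 0. We seek delta > 0 with 0 < |z + 2| < delta ⇒ |z^3 + 8| < eps.
Factor: z^3 + 8 = (z + 2)(z^2 - 2z + 4), so |z^3 + 8| = |z + 2|·|z^2 - 2z + 4|.
Restrict delta ≤ 1. Then |z + 2| < 1 gives |z| < 3, so by the triangle inequality |z^2 - 2z + 4| ≤ 3^2 + 2·3 + 4 = 19.
Hence |z^3 + 8| ≤ 19|z + 2|, which is < eps once |z + 2| < eps/19.
Take delta = min(1, eps/19). If 0 < |z + 2| < delta then both bounds hold and |z^3 + 8| ≤ 19|z + 2| < 19·(eps/19) = eps.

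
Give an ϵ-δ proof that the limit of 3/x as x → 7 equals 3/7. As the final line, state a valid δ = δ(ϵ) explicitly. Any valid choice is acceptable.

δ = min(7/2, (49/6)ϵ)

Fix ϵ > 0. We seek δ > 0 such that 0 < |x − 7| < δ implies |3/x − (3/7)| < ϵ.
|3/x − (3/7)| = 3·|7 − x|/(7·|x|) = 3|x − 7|/(7|x|).
Restrict δ ≤ 7/2. Then |x − 7| < 7/2 gives |x| > 7/2, so 7|x| > 49/2.
Then |3/x − (3/7)| < 3|x − 7|/(49/2), which is < ϵ when |x − 7| < (49/6)ϵ.
Take δ = min(7/2, (49/6)ϵ). Then 0 < |x − 7| < δ gives both |x − 7| < 7/2 and |x − 7| < (49/6)ϵ, so |3/x − (3/7)| < ϵ.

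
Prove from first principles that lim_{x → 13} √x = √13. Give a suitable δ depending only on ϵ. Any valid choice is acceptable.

Let ϵ > 0 be given. We want δ > 0 such that 0 < |x − 13| < δ implies |√x − √13| < ϵ.
Rationalise: √x − √13 = (x − 13)/(√x + √13), so |√x − √13| = |x − 13|/(√x + √13).
Restrict δ ≤ 13 so that |x − 13| < 13 forces x > 0, and then √x + √13 > √13.
Hence |√x − √13| < |x − 13|/√13, which is < ϵ once |x − 13| < √13·ϵ.
Take δ = min(13, √13·ϵ). If 0 < |x − 13| < δ then x > 0 and |√x − √13| < |x − 13|/√13 < ϵ.

δ = min(13, √13·ϵ)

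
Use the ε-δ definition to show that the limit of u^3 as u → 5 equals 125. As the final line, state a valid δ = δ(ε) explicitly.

Fix ε > 0. We seek δ > 0 with 0 < |u − 5| < δ ⇒ |u^3 − 125| < ε.
Factor: u^3 − 125 = (u − 5)(u^2 + 5u + 25), so |u^3 − 125| = |u − 5|·|u^2 + 5u + 25|.
Restrict δ ≤ 1. Then |u − 5| < 1 gives |u| < 6, so by the triangle inequality |u^2 + 5u + 25| ≤ 6^2 + 5·6 + 25 = 91.
Hence |u^3 − 125| ≤ 91|u − 5|, which is < ε once |u − 5| < ε/91.
Take δ = min(1, ε/91). If 0 < |u − 5| < δ then both bounds hold and |u^3 − 125| ≤ 91|u − 5| < 91·(ε/91) = ε.

δ = min(1, ε/91)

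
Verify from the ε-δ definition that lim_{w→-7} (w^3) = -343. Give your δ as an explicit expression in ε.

δ = min(1, ε/169)

Fix ε > 0. We seek δ > 0 with 0 < |w + 7| < δ ⇒ |w^3 + 343| < ε.
Factor: w^3 + 343 = (w + 7)(w^2 - 7w + 49), so |w^3 + 343| = |w + 7|·|w^2 - 7w + 49|.
Restrict δ ≤ 1. Then |w + 7| < 1 gives |w| < 8, so by the triangle inequality |w^2 - 7w + 49| ≤ 8^2 + 7·8 + 49 = 169.
Hence |w^3 + 343| ≤ 169|w + 7|, which is < ε once |w + 7| < ε/169.
Take δ = min(1, ε/169). If 0 < |w + 7| < δ then both bounds hold and |w^3 + 343| ≤ 169|w + 7| < 169·(ε/169) = ε.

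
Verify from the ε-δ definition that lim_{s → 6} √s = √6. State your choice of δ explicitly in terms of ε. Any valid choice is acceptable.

Let ε > 0. We want δ > 0 such that 0 < |s − 6| < δ implies |√s − √6| < ε.
Multiplying by the conjugate, |√s − √6| = |s − 6|/(√s + √6).
Restrict δ ≤ 6 so that |s − 6| < 6 forces s > 0, and then √s + √6 > √6.
Hence |√s − √6| < |s − 6|/√6, which is < ε once |s − 6| < √6·ε.
Take δ = min(6, √6·ε). If 0 < |s − 6| < δ then s > 0 and |√s − √6| < |s − 6|/√6 < ε.

δ = min(6, √6·ε)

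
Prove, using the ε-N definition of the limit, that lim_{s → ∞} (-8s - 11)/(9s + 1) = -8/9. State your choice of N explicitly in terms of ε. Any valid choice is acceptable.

N = (91/81)/ε

Let ε > 0. We seek N > 0 such that s > N implies |(-8s - 11)/(9s + 1) + 8/9| < ε.
(-8s - 11)/(9s + 1) + 8/9 = (9(-8s - 11) − (-8)(9s + 1)) / (9(9s + 1)) = -91/(9(9s + 1)).
For s > 0 we have 9s + 1 > 9s, so |(-8s - 11)/(9s + 1) + 8/9| = 91/(9(9s + 1)) < 91/(9·9s) = (91/81)/s.
Thus |(-8s - 11)/(9s + 1) + 8/9| < ε whenever s > (91/81)/ε.
Take N = (91/81)/ε. If s > N then |(-8s - 11)/(9s + 1) + 8/9| < (91/81)/s < ε.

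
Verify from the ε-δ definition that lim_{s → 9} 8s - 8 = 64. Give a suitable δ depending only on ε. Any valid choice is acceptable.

δ = ε/8

Let ε > 0. We need δ > 0 so that 0 < |s − 9| < δ implies |(8s - 8) − 64| < ε.
|(8s - 8) − 64| = |8s - 72| = 8|s − 9|.
So 8|s − 9| < ε exactly when |s − 9| < ε/8.
Take δ = ε/8. If 0 < |s − 9| < δ then |(8s - 8) − 64| = 8|s − 9| < 8·(ε/8) = ε.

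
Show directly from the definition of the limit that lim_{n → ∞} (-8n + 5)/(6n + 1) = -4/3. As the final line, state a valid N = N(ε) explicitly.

N = (19/18)/ε

Let ε > 0. For n ≥ 1, |(-8n + 5)/(6n + 1) + 4/3| = |38|/(6(6n + 1)) = 38/(6(6n + 1)).
Since 6n + 1 ≥ 6n for n ≥ 1, this is ≤ 38/(6·6n) = (19/18)/n.
So |(-8n + 5)/(6n + 1) + 4/3| < ε whenever n > (19/18)/ε.
Take N = (19/18)/ε. If n > N then |(-8n + 5)/(6n + 1) + 4/3| ≤ (19/18)/n < ε.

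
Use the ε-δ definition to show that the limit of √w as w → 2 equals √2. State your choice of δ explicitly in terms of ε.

Suppose ε > 0. We want δ > 0 such that 0 < |w − 2| < δ implies |√w − √2| < ε.
Multiplying by the conjugate, |√w − √2| = |w − 2|/(√w + √2).
Restrict δ ≤ 2 so that |w − 2| < 2 forces w > 0, and then √w + √2 > √2.
Hence |√w − √2| < |w − 2|/√2, which is < ε once |w − 2| < √2·ε.
Take δ = min(2, √2·ε). If 0 < |w − 2| < δ then w > 0 and |√w − √2| < |w − 2|/√2 < ε.

δ = min(2, √2·ε)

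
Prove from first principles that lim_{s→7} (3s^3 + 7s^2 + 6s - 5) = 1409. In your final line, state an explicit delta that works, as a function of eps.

delta = min(1, eps/618)

Let eps > 0. We want delta > 0 such that 0 < |s − 7| < delta implies |(3s^3 + 7s^2 + 6s - 5) − 1409| < eps.
(3s^3 + 7s^2 + 6s - 5) − 1409 = 3s^3 + 7s^2 + 6s - 1414 = (s − 7)(3s^2 + 28s + 202).
So |(3s^3 + 7s^2 + 6s - 5) − 1409| = |s − 7|·|3s^2 + 28s + 202|.
Assume first that |s − 7| < 1, so |s| < 8. Then |3s^2 + 28s + 202| ≤ 3·8^2 + 28·8 + 202 = 618.
Hence |(3s^3 + 7s^2 + 6s - 5) − 1409| ≤ 618|s − 7| < eps provided |s − 7| < eps/618.
Take delta = min(1, eps/618). Then 0 < |s − 7| < delta gives both |s − 7| < 1 and |s − 7| < eps/618, so |(3s^3 + 7s^2 + 6s - 5) − 1409| < eps.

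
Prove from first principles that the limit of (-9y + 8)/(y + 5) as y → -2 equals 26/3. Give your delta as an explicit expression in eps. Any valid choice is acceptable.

delta = min(3/2, (9/106)eps)

Let eps > 0. We want delta > 0 with 0 < |y + 2| < delta ⇒ |(-9y + 8)/(y + 5) − (26/3)| < eps.
Combining over a common denominator, (-9y + 8)/(y + 5) − (26/3) = [(-9y + 8)·3 − 26·(y + 5)] / [3·(y + 5)] = -53(y + 2) / (3(y + 5)).
So |(-9y + 8)/(y + 5) − (26/3)| = 53|y + 2| / (3·|y + 5|).
Restrict delta ≤ 3/2. Then |y + 2| < 3/2 gives |y + 5| = |(y + 2) + 3| ≥ 3 − 3/2 = 3/2.
Hence |(-9y + 8)/(y + 5) − (26/3)| < 53|y + 2|/(3·(3/2)) = (106/9)|y + 2|, which is < eps once |y + 2| < (9/106)eps.
Take delta = min(3/2, (9/106)eps). Then 0 < |y + 2| < delta forces both bounds, so |(-9y + 8)/(y + 5) − (26/3)| < eps.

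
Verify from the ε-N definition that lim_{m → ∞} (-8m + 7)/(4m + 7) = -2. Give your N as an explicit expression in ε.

N = (21/4)/ε

Suppose ε > 0. For m ≥ 1, |(-8m + 7)/(4m + 7) + 2| = |84|/(4(4m + 7)) = 84/(4(4m + 7)).
Since 4m + 7 ≥ 4m for m ≥ 1, this is ≤ 84/(4·4m) = (21/4)/m.
So |(-8m + 7)/(4m + 7) + 2| < ε whenever m > (21/4)/ε.
Take N = (21/4)/ε. If m > N then |(-8m + 7)/(4m + 7) + 2| ≤ (21/4)/m < ε.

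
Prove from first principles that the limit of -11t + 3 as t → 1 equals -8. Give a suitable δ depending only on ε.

Fix ε > 0. We need δ > 0 so that 0 < |t − 1| < δ implies |(-11t + 3) + 8| < ε.
|(-11t + 3) + 8| = |-11t + 11| = 11|t − 1|.
Thus it suffices that |t − 1| < ε/11.
Choosing δ = ε/11 gives |(-11t + 3) + 8| = 11|t − 1| < ε whenever |t − 1| < δ.

δ = ε/11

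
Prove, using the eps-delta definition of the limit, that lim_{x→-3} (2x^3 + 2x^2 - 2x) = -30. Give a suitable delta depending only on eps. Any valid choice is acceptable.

Suppose eps > 0. We want delta > 0 such that 0 < |x + 3| < delta implies |(2x^3 + 2x^2 - 2x) + 30| < eps.
(2x^3 + 2x^2 - 2x) + 30 = 2x^3 + 2x^2 - 2x + 30 = (x + 3)(2x^2 - 4x + 10).
So |(2x^3 + 2x^2 - 2x) + 30| = |x + 3|·|2x^2 - 4x + 10|.
Assume first that |x + 3| < 2, so |x| < 5. Then |2x^2 - 4x + 10| ≤ 2·5^2 + 4·5 + 10 = 80.
Hence |(2x^3 + 2x^2 - 2x) + 30| ≤ 80|x + 3| < eps provided |x + 3| < eps/80.
Take delta = min(2, eps/80). Then 0 < |x + 3| < delta gives both |x + 3| < 2 and |x + 3| < eps/80, so |(2x^3 + 2x^2 - 2x) + 30| < eps.

delta = min(2, eps/80)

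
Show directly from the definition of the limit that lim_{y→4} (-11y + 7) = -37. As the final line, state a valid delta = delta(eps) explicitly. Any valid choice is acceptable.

delta = eps/11

Let eps > 0 be given. We need delta > 0 so that 0 < |y − 4| < delta implies |(-11y + 7) + 37| < eps.
Since (-11y + 7) + 37 = -11(y − 4), we have |(-11y + 7) + 37| = 11|y − 4|.
Thus it suffices that |y − 4| < eps/11.
Take delta = eps/11. If 0 < |y − 4| < delta then |(-11y + 7) + 37| = 11|y − 4| < 11·(eps/11) = eps.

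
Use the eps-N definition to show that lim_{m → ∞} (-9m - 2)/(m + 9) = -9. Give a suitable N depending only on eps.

N = 79/eps

Suppose eps > 0. For m ≥ 1, |(-9m - 2)/(m + 9) + 9| = |79|/((m + 9)) = 79/((m + 9)).
Since m + 9 ≥ m for m ≥ 1, this is ≤ 79/(m) = 79/m.
So |(-9m - 2)/(m + 9) + 9| < eps whenever m > 79/eps.
Take N = 79/eps. If m > N then |(-9m - 2)/(m + 9) + 9| ≤ 79/m < eps.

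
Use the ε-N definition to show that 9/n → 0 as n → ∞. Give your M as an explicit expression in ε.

M = 9/ε

Fix ε > 0. For n ≥ 1, |9/n − 0| = 9/(n) ≤ 9/n.
We need 9/n < ε, i.e. n > 9/ε.
Take M = 9/ε. If n > M then |9/n| ≤ 9/n < ε.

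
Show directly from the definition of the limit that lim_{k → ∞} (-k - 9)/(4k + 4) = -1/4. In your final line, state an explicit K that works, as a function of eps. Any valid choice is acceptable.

K = 2/eps

Fix eps > 0. For k ≥ 1, |(-k - 9)/(4k + 4) + 1/4| = |-32|/(4(4k + 4)) = 32/(4(4k + 4)).
Since 4k + 4 ≥ 4k for k ≥ 1, this is ≤ 32/(4·4k) = 2/k.
So |(-k - 9)/(4k + 4) + 1/4| < eps whenever k > 2/eps.
Take K = 2/eps. If k > K then |(-k - 9)/(4k + 4) + 1/4| ≤ 2/k < eps.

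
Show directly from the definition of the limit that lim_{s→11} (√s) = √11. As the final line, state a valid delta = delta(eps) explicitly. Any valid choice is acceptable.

Let eps > 0. We want delta > 0 such that 0 < |s − 11| < delta implies |√s − √11| < eps.
Rationalise: √s − √11 = (s − 11)/(√s + √11), so |√s − √11| = |s − 11|/(√s + √11).
Restrict delta ≤ 11 so that |s − 11| < 11 forces s > 0, and then √s + √11 > √11.
Hence |√s − √11| < |s − 11|/√11, which is < eps once |s − 11| < √11·eps.
Take delta = min(11, √11·eps). If 0 < |s − 11| < delta then s > 0 and |√s − √11| < |s − 11|/√11 < eps.

delta = min(11, √11·eps)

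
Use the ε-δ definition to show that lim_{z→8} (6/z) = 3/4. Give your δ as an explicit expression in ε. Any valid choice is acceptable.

Fix ε > 0. We seek δ > 0 such that 0 < |z − 8| < δ implies |6/z − (3/4)| < ε.
|6/z − (3/4)| = 6·|8 − z|/(8·|z|) = 6|z − 8|/(8|z|).
Require δ ≤ 4 so that |z| > 8 − 4 = 4, hence 8|z| > 32.
Then |6/z − (3/4)| < 6|z − 8|/32, which is < ε when |z − 8| < (16/3)ε.
Take δ = min(4, (16/3)ε). Then 0 < |z − 8| < δ gives both |z − 8| < 4 and |z − 8| < (16/3)ε, so |6/z − (3/4)| < ε.

δ = min(4, (16/3)ε)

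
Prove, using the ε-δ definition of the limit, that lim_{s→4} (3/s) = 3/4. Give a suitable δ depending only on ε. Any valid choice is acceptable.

δ = min(2, (8/3)ε)

Let ε > 0. We seek δ > 0 such that 0 < |s − 4| < δ implies |3/s − (3/4)| < ε.
|3/s − (3/4)| = 3·|4 − s|/(4·|s|) = 3|s − 4|/(4|s|).
Require δ ≤ 2 so that |s| > 4 − 2 = 2, hence 4|s| > 8.
Then |3/s − (3/4)| < 3|s − 4|/8, which is < ε when |s − 4| < (8/3)ε.
Take δ = min(2, (8/3)ε). Then 0 < |s − 4| < δ gives both |s − 4| < 2 and |s − 4| < (8/3)ε, so |3/s − (3/4)| < ε.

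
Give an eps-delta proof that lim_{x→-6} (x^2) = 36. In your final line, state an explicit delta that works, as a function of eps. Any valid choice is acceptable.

Let eps > 0 be given. We seek delta > 0 with 0 < |x + 6| < delta ⇒ |x^2 − 36| < eps.
Factor: x^2 − 36 = (x + 6)(x - 6), so |x^2 − 36| = |x + 6|·|x - 6|.
Restrict delta ≤ 1. Then |x + 6| < 1 gives |x| < 7, so by the triangle inequality |x - 6| ≤ 7 + 6 = 13.
Hence |x^2 − 36| ≤ 13|x + 6|, which is < eps once |x + 6| < eps/13.
Take delta = min(1, eps/13). If 0 < |x + 6| < delta then both bounds hold and |x^2 − 36| ≤ 13|x + 6| < 13·(eps/13) = eps.

delta = min(1, eps/13)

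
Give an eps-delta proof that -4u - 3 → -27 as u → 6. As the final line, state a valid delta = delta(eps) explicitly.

delta = eps/4

Let eps > 0 be given. We need delta > 0 so that 0 < |u − 6| < delta implies |(-4u - 3) + 27| < eps.
|(-4u - 3) + 27| = |-4u + 24| = 4|u − 6|.
So 4|u − 6| < eps exactly when |u − 6| < eps/4.
Choosing delta = eps/4 gives |(-4u - 3) + 27| = 4|u − 6| < eps whenever |u − 6| < delta.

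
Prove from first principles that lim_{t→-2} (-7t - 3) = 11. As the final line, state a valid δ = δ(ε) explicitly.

Let ε > 0 be given. We need δ > 0 so that 0 < |t + 2| < δ implies |(-7t - 3) − 11| < ε.
|(-7t - 3) − 11| = |-7t - 14| = 7|t + 2|.
Thus it suffices that |t + 2| < ε/7.
Choosing δ = ε/7 gives |(-7t - 3) − 11| = 7|t + 2| < ε whenever |t + 2| < δ.

δ = ε/7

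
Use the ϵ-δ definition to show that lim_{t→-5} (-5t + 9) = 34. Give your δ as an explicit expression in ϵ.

Let ϵ > 0. We need δ > 0 so that 0 < |t + 5| < δ implies |(-5t + 9) − 34| < ϵ.
Since (-5t + 9) − 34 = -5(t + 5), we have |(-5t + 9) − 34| = 5|t + 5|.
So 5|t + 5| < ϵ exactly when |t + 5| < ϵ/5.
Take δ = ϵ/5. If 0 < |t + 5| < δ then |(-5t + 9) − 34| = 5|t + 5| < 5·(ϵ/5) = ϵ.

δ = ϵ/5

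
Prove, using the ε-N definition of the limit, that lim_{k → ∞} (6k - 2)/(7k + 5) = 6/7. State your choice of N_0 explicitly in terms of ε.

N_0 = (44/49)/ε

Let ε > 0 be given. For k ≥ 1, |(6k - 2)/(7k + 5) − (6/7)| = |-44|/(7(7k + 5)) = 44/(7(7k + 5)).
Since 7k + 5 ≥ 7k for k ≥ 1, this is ≤ 44/(7·7k) = (44/49)/k.
So |(6k - 2)/(7k + 5) − (6/7)| < ε whenever k > (44/49)/ε.
Take N_0 = (44/49)/ε. If k > N_0 then |(6k - 2)/(7k + 5) − (6/7)| ≤ (44/49)/k < ε.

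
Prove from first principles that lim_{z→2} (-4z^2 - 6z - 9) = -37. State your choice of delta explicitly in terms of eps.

delta = min(1, eps/26)

Let eps > 0. We want delta > 0 such that 0 < |z − 2| < delta implies |(-4z^2 - 6z - 9) + 37| < eps.
(-4z^2 - 6z - 9) + 37 = -4z^2 - 6z + 28 = (z − 2)(-4z - 14).
So |(-4z^2 - 6z - 9) + 37| = |z − 2|·|-4z - 14|.
Assume first that |z − 2| < 1, so |z| < 3. Then |-4z - 14| ≤ 4·3 + 14 = 26.
Hence |(-4z^2 - 6z - 9) + 37| ≤ 26|z − 2| < eps provided |z − 2| < eps/26.
Choosing delta = min(1, eps/26) ensures both conditions, hence |(-4z^2 - 6z - 9) + 37| < eps.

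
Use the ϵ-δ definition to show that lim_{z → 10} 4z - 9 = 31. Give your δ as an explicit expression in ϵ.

δ = ϵ/4

Fix ϵ > 0. We need δ > 0 so that 0 < |z − 10| < δ implies |(4z - 9) − 31| < ϵ.
|(4z - 9) − 31| = |4z - 40| = 4|z − 10|.
Thus it suffices that |z − 10| < ϵ/4.
Choosing δ = ϵ/4 gives |(4z - 9) − 31| = 4|z − 10| < ϵ whenever |z − 10| < δ.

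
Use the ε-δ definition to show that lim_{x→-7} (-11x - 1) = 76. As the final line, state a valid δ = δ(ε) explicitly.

Let ε > 0 be given. We need δ > 0 so that 0 < |x + 7| < δ implies |(-11x - 1) − 76| < ε.
Since (-11x - 1) − 76 = -11(x + 7), we have |(-11x - 1) − 76| = 11|x + 7|.
So 11|x + 7| < ε exactly when |x + 7| < ε/11.
Choosing δ = ε/11 gives |(-11x - 1) − 76| = 11|x + 7| < ε whenever |x + 7| < δ.

δ = ε/11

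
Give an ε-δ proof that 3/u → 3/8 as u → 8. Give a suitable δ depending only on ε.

Fix ε > 0. We seek δ > 0 such that 0 < |u − 8| < δ implies |3/u − (3/8)| < ε.
|3/u − (3/8)| = 3·|8 − u|/(8·|u|) = 3|u − 8|/(8|u|).
Restrict δ ≤ 4. Then |u − 8| < 4 gives |u| > 4, so 8|u| > 32.
Then |3/u − (3/8)| < 3|u − 8|/32, which is < ε when |u − 8| < (32/3)ε.
Take δ = min(4, (32/3)ε). Then 0 < |u − 8| < δ gives both |u − 8| < 4 and |u − 8| < (32/3)ε, so |3/u − (3/8)| < ε.

δ = min(4, (32/3)ε)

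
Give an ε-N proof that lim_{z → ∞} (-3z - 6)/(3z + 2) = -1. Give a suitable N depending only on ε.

Let ε > 0 be given. We seek N > 0 such that z > N implies |(-3z - 6)/(3z + 2) + 1| < ε.
(-3z - 6)/(3z + 2) + 1 = (3(-3z - 6) − (-3)(3z + 2)) / (3(3z + 2)) = -12/(3(3z + 2)).
For z > 0 we have 3z + 2 > 3z, so |(-3z - 6)/(3z + 2) + 1| = 12/(3(3z + 2)) < 12/(3·3z) = (4/3)/z.
Thus |(-3z - 6)/(3z + 2) + 1| < ε whenever z > (4/3)/ε.
Take N = (4/3)/ε. If z > N then |(-3z - 6)/(3z + 2) + 1| < (4/3)/z < ε.

N = (4/3)/ε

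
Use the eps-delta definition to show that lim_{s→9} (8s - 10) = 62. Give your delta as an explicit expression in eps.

Let eps > 0. We need delta > 0 so that 0 < |s − 9| < delta implies |(8s - 10) − 62| < eps.
|(8s - 10) − 62| = |8s - 72| = 8|s − 9|.
So 8|s − 9| < eps exactly when |s − 9| < eps/8.
Take delta = eps/8. If 0 < |s − 9| < delta then |(8s - 10) − 62| = 8|s − 9| < 8·(eps/8) = eps.

delta = eps/8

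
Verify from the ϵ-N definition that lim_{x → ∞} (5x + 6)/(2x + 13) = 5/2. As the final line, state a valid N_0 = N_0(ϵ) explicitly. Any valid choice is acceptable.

N_0 = (53/4)/ϵ

Let ϵ > 0. We seek N_0 > 0 such that x > N_0 implies |(5x + 6)/(2x + 13) − (5/2)| < ϵ.
(5x + 6)/(2x + 13) − (5/2) = (2(5x + 6) − 5(2x + 13)) / (2(2x + 13)) = -53/(2(2x + 13)).
For x > 0 we have 2x + 13 > 2x, so |(5x + 6)/(2x + 13) − (5/2)| = 53/(2(2x + 13)) < 53/(2·2x) = (53/4)/x.
Thus |(5x + 6)/(2x + 13) − (5/2)| < ϵ whenever x > (53/4)/ϵ.
Take N_0 = (53/4)/ϵ. If x > N_0 then |(5x + 6)/(2x + 13) − (5/2)| < (53/4)/x < ϵ.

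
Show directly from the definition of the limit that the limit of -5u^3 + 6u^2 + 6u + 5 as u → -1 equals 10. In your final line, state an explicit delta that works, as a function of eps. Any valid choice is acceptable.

Fix eps > 0. We want delta > 0 such that 0 < |u + 1| < delta implies |(-5u^3 + 6u^2 + 6u + 5) − 10| < eps.
(-5u^3 + 6u^2 + 6u + 5) − 10 = -5u^3 + 6u^2 + 6u - 5 = (u + 1)(-5u^2 + 11u - 5).
So |(-5u^3 + 6u^2 + 6u + 5) − 10| = |u + 1|·|-5u^2 + 11u - 5|.
Assume first that |u + 1| < 2, so |u| < 3. Then |-5u^2 + 11u - 5| ≤ 5·3^2 + 11·3 + 5 = 83.
Hence |(-5u^3 + 6u^2 + 6u + 5) − 10| ≤ 83|u + 1| < eps provided |u + 1| < eps/83.
Take delta = min(2, eps/83). Then 0 < |u + 1| < delta gives both |u + 1| < 2 and |u + 1| < eps/83, so |(-5u^3 + 6u^2 + 6u + 5) − 10| < eps.

delta = min(2, eps/83)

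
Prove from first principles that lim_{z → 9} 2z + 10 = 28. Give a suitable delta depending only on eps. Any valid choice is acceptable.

Let eps > 0. We need delta > 0 so that 0 < |z − 9| < delta implies |(2z + 10) − 28| < eps.
Since (2z + 10) − 28 = 2(z − 9), we have |(2z + 10) − 28| = 2|z − 9|.
Thus it suffices that |z − 9| < eps/2.
Take delta = eps/2. If 0 < |z − 9| < delta then |(2z + 10) − 28| = 2|z − 9| < 2·(eps/2) = eps.

delta = eps/2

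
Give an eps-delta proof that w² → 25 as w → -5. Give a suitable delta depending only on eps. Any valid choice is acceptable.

delta = min(2, eps/12)

Let eps > 0 be given. We seek delta > 0 with 0 < |w + 5| < delta ⇒ |w² − 25| < eps.
Factor: w² − 25 = (w + 5)(w - 5), so |w² − 25| = |w + 5|·|w - 5|.
Impose delta ≤ 2 so that |w| < 7; then |w - 5| ≤ 12.
Hence |w² − 25| ≤ 12|w + 5|, which is < eps once |w + 5| < eps/12.
Take delta = min(2, eps/12). If 0 < |w + 5| < delta then both bounds hold and |w² − 25| ≤ 12|w + 5| < 12·(eps/12) = eps.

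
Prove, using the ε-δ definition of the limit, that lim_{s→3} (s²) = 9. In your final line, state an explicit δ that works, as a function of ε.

Suppose ε > 0. We seek δ > 0 with 0 < |s − 3| < δ ⇒ |s² − 9| < ε.
Factor: s² − 9 = (s − 3)(s + 3), so |s² − 9| = |s − 3|·|s + 3|.
Restrict δ ≤ 2. Then |s − 3| < 2 gives |s| < 5, so by the triangle inequality |s + 3| ≤ 5 + 3 = 8.
Hence |s² − 9| ≤ 8|s − 3|, which is < ε once |s − 3| < ε/8.
Take δ = min(2, ε/8). If 0 < |s − 3| < δ then both bounds hold and |s² − 9| ≤ 8|s − 3| < 8·(ε/8) = ε.

δ = min(2, ε/8)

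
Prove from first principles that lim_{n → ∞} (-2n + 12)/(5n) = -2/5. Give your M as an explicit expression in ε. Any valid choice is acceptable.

Let ε > 0. For n ≥ 1, |(-2n + 12)/(5n) + 2/5| = |60|/(5(5n)) = 60/(5(5n)).
Since 5n ≥ 5n for n ≥ 1, this is ≤ 60/(5·5n) = (12/5)/n.
So |(-2n + 12)/(5n) + 2/5| < ε whenever n > (12/5)/ε.
Take M = (12/5)/ε. If n > M then |(-2n + 12)/(5n) + 2/5| ≤ (12/5)/n < ε.

M = (12/5)/ε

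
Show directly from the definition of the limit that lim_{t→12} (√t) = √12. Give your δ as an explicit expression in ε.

Fix ε > 0. We want δ > 0 such that 0 < |t − 12| < δ implies |√t − √12| < ε.
Rationalise: √t − √12 = (t − 12)/(√t + √12), so |√t − √12| = |t − 12|/(√t + √12).
Restrict δ ≤ 12 so that |t − 12| < 12 forces t > 0, and then √t + √12 > √12.
Hence |√t − √12| < |t − 12|/√12, which is < ε once |t − 12| < √12·ε.
Take δ = min(12, √12·ε). If 0 < |t − 12| < δ then t > 0 and |√t − √12| < |t − 12|/√12 < ε.

δ = min(12, √12·ε)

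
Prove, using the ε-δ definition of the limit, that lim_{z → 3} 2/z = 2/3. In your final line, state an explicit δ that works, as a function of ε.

Let ε > 0 be given. We seek δ > 0 such that 0 < |z − 3| < δ implies |2/z − (2/3)| < ε.
|2/z − (2/3)| = 2·|3 − z|/(3·|z|) = 2|z − 3|/(3|z|).
Restrict δ ≤ 3/2. Then |z − 3| < 3/2 gives |z| > 3/2, so 3|z| > 9/2.
Then |2/z − (2/3)| < 2|z − 3|/(9/2), which is < ε when |z − 3| < (9/4)ε.
Take δ = min(3/2, (9/4)ε). Then 0 < |z − 3| < δ gives both |z − 3| < 3/2 and |z − 3| < (9/4)ε, so |2/z − (2/3)| < ε.

δ = min(3/2, (9/4)ε)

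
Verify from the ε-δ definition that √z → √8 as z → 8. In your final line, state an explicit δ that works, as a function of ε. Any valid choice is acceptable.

Let ε > 0 be given. We want δ > 0 such that 0 < |z − 8| < δ implies |√z − √8| < ε.
Multiplying by the conjugate, |√z − √8| = |z − 8|/(√z + √8).
Restrict δ ≤ 8 so that |z − 8| < 8 forces z > 0, and then √z + √8 > √8.
Hence |√z − √8| < |z − 8|/√8, which is < ε once |z − 8| < √8·ε.
Take δ = min(8, √8·ε). If 0 < |z − 8| < δ then z > 0 and |√z − √8| < |z − 8|/√8 < ε.

δ = min(8, √8·ε)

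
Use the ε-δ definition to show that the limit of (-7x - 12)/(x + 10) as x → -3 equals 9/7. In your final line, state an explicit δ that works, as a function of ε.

Fix ε > 0. We want δ > 0 with 0 < |x + 3| < δ ⇒ |(-7x - 12)/(x + 10) − (9/7)| < ε.
Combining over a common denominator, (-7x - 12)/(x + 10) − (9/7) = [(-7x - 12)·7 − 9·(x + 10)] / [7·(x + 10)] = -58(x + 3) / (7(x + 10)).
So |(-7x - 12)/(x + 10) − (9/7)| = 58|x + 3| / (7·|x + 10|).
Require δ ≤ 7/2, so |x + 10| ≥ |7| − |x + 3| > 7 − 7/2 = 7/2.
Hence |(-7x - 12)/(x + 10) − (9/7)| < 58|x + 3|/(7·(7/2)) = (116/49)|x + 3|, which is < ε once |x + 3| < (49/116)ε.
Take δ = min(7/2, (49/116)ε). Then 0 < |x + 3| < δ forces both bounds, so |(-7x - 12)/(x + 10) − (9/7)| < ε.

δ = min(7/2, (49/116)ε)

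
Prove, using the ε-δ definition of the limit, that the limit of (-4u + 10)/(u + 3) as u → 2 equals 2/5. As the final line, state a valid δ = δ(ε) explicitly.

Let ε > 0. We want δ > 0 with 0 < |u − 2| < δ ⇒ |(-4u + 10)/(u + 3) − (2/5)| < ε.
Combining over a common denominator, (-4u + 10)/(u + 3) − (2/5) = [(-4u + 10)·5 − 2·(u + 3)] / [5·(u + 3)] = -22(u − 2) / (5(u + 3)).
So |(-4u + 10)/(u + 3) − (2/5)| = 22|u − 2| / (5·|u + 3|).
Restrict δ ≤ 5/2. Then |u − 2| < 5/2 gives |u + 3| = |(u − 2) + 5| ≥ 5 − 5/2 = 5/2.
Hence |(-4u + 10)/(u + 3) − (2/5)| < 22|u − 2|/(5·(5/2)) = (44/25)|u − 2|, which is < ε once |u − 2| < (25/44)ε.
Take δ = min(5/2, (25/44)ε). Then 0 < |u − 2| < δ forces both bounds, so |(-4u + 10)/(u + 3) − (2/5)| < ε.

δ = min(5/2, (25/44)ε)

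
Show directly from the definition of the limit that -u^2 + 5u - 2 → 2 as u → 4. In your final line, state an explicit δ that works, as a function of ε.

Let ε > 0. We want δ > 0 such that 0 < |u − 4| < δ implies |(-u^2 + 5u - 2) − 2| < ε.
(-u^2 + 5u - 2) − 2 = -u^2 + 5u - 4 = (u − 4)(-u + 1).
So |(-u^2 + 5u - 2) − 2| = |u − 4|·|-u + 1|.
Assume first that |u − 4| < 1, so |u| < 5. Then |-u + 1| ≤ 5 + 1 = 6.
Hence |(-u^2 + 5u - 2) − 2| ≤ 6|u − 4| < ε provided |u − 4| < ε/6.
Take δ = min(1, ε/6). Then 0 < |u − 4| < δ gives both |u − 4| < 1 and |u − 4| < ε/6, so |(-u^2 + 5u - 2) − 2| < ε.

δ = min(1, ε/6)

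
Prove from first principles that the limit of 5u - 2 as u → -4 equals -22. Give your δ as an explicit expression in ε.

δ = ε/5

Let ε > 0 be given. We need δ > 0 so that 0 < |u + 4| < δ implies |(5u - 2) + 22| < ε.
Since (5u - 2) + 22 = 5(u + 4), we have |(5u - 2) + 22| = 5|u + 4|.
So 5|u + 4| < ε exactly when |u + 4| < ε/5.
Take δ = ε/5. If 0 < |u + 4| < δ then |(5u - 2) + 22| = 5|u + 4| < 5·(ε/5) = ε.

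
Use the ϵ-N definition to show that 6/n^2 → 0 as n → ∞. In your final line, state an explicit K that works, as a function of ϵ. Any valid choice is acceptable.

K = (6/ϵ)^{1/2}

Fix ϵ > 0. For n ≥ 1, |6/n^2 − 0| = 6/n^2.
6/n^2 < ϵ ⇔ n^2 > 6/ϵ ⇔ n > (6/ϵ)^{1/2}.
Take K = (6/ϵ)^{1/2}. Then n > K implies 6/n^2 < ϵ.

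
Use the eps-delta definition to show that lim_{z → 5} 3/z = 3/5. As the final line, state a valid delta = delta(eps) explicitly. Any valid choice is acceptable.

delta = min(5/2, (25/6)eps)

Let eps > 0. We seek delta > 0 such that 0 < |z − 5| < delta implies |3/z − (3/5)| < eps.
|3/z − (3/5)| = 3·|5 − z|/(5·|z|) = 3|z − 5|/(5|z|).
Require delta ≤ 5/2 so that |z| > 5 − 5/2 = 5/2, hence 5|z| > 25/2.
Then |3/z − (3/5)| < 3|z − 5|/(25/2), which is < eps when |z − 5| < (25/6)eps.
Take delta = min(5/2, (25/6)eps). Then 0 < |z − 5| < delta gives both |z − 5| < 5/2 and |z − 5| < (25/6)eps, so |3/z − (3/5)| < eps.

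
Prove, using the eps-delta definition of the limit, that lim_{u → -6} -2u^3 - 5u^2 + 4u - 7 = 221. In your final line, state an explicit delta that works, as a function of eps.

Let eps > 0. We want delta > 0 such that 0 < |u + 6| < delta implies |(-2u^3 - 5u^2 + 4u - 7) − 221| < eps.
(-2u^3 - 5u^2 + 4u - 7) − 221 = -2u^3 - 5u^2 + 4u - 228 = (u + 6)(-2u^2 + 7u - 38).
So |(-2u^3 - 5u^2 + 4u - 7) − 221| = |u + 6|·|-2u^2 + 7u - 38|.
Assume first that |u + 6| < 1, so |u| < 7. Then |-2u^2 + 7u - 38| ≤ 2·7^2 + 7·7 + 38 = 185.
Hence |(-2u^3 - 5u^2 + 4u - 7) − 221| ≤ 185|u + 6| < eps provided |u + 6| < eps/185.
Take delta = min(1, eps/185). Then 0 < |u + 6| < delta gives both |u + 6| < 1 and |u + 6| < eps/185, so |(-2u^3 - 5u^2 + 4u - 7) − 221| < eps.

delta = min(1, eps/185)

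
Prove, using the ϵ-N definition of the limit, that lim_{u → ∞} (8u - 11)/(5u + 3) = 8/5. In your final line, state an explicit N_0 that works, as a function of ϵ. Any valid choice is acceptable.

Let ϵ > 0 be given. We seek N_0 > 0 such that u > N_0 implies |(8u - 11)/(5u + 3) − (8/5)| < ϵ.
(8u - 11)/(5u + 3) − (8/5) = (5(8u - 11) − 8(5u + 3)) / (5(5u + 3)) = -79/(5(5u + 3)).
For u > 0 we have 5u + 3 > 5u, so |(8u - 11)/(5u + 3) − (8/5)| = 79/(5(5u + 3)) < 79/(5·5u) = (79/25)/u.
Thus |(8u - 11)/(5u + 3) − (8/5)| < ϵ whenever u > (79/25)/ϵ.
Take N_0 = (79/25)/ϵ. If u > N_0 then |(8u - 11)/(5u + 3) − (8/5)| < (79/25)/u < ϵ.

N_0 = (79/25)/ϵ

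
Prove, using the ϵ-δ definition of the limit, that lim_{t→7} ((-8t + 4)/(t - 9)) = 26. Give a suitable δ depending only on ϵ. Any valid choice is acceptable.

δ = min(1, (1/34)ϵ)

Fix ϵ > 0. We want δ > 0 with 0 < |t − 7| < δ ⇒ |(-8t + 4)/(t - 9) − 26| < ϵ.
Combining over a common denominator, (-8t + 4)/(t - 9) − 26 = [(-8t + 4)·(-2) − (-52)·(t - 9)] / [(-2)·(t - 9)] = 68(t − 7) / ((-2)(t - 9)).
So |(-8t + 4)/(t - 9) − 26| = 68|t − 7| / (2·|t − 9|).
Require δ ≤ 1, so |t − 9| ≥ |-2| − |t − 7| > 2 − 1 = 1.
Hence |(-8t + 4)/(t - 9) − 26| < 68|t − 7|/(2·1) = 34|t − 7|, which is < ϵ once |t − 7| < (1/34)ϵ.
Take δ = min(1, (1/34)ϵ). Then 0 < |t − 7| < δ forces both bounds, so |(-8t + 4)/(t - 9) − 26| < ϵ.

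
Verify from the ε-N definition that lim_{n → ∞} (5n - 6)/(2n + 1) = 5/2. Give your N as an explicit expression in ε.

Fix ε > 0. For n ≥ 1, |(5n - 6)/(2n + 1) − (5/2)| = |-17|/(2(2n + 1)) = 17/(2(2n + 1)).
Since 2n + 1 ≥ 2n for n ≥ 1, this is ≤ 17/(2·2n) = (17/4)/n.
So |(5n - 6)/(2n + 1) − (5/2)| < ε whenever n > (17/4)/ε.
Take N = (17/4)/ε. If n > N then |(5n - 6)/(2n + 1) − (5/2)| ≤ (17/4)/n < ε.

N = (17/4)/ε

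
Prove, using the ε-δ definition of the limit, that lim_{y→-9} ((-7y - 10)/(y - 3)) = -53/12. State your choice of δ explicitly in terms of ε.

Fix ε > 0. We want δ > 0 with 0 < |y + 9| < δ ⇒ |(-7y - 10)/(y - 3) + 53/12| < ε.
Combining over a common denominator, (-7y - 10)/(y - 3) + 53/12 = [(-7y - 10)·(-12) − 53·(y - 3)] / [(-12)·(y - 3)] = 31(y + 9) / ((-12)(y - 3)).
So |(-7y - 10)/(y - 3) + 53/12| = 31|y + 9| / (12·|y − 3|).
Require δ ≤ 6, so |y − 3| ≥ |-12| − |y + 9| > 12 − 6 = 6.
Hence |(-7y - 10)/(y - 3) + 53/12| < 31|y + 9|/(12·6) = (31/72)|y + 9|, which is < ε once |y + 9| < (72/31)ε.
Take δ = min(6, (72/31)ε). Then 0 < |y + 9| < δ forces both bounds, so |(-7y - 10)/(y - 3) + 53/12| < ε.

δ = min(6, (72/31)ε)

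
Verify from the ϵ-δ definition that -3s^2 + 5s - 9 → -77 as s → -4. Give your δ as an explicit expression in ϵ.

Fix ϵ > 0. We want δ > 0 such that 0 < |s + 4| < δ implies |(-3s^2 + 5s - 9) + 77| < ϵ.
(-3s^2 + 5s - 9) + 77 = -3s^2 + 5s + 68 = (s + 4)(-3s + 17).
So |(-3s^2 + 5s - 9) + 77| = |s + 4|·|-3s + 17|.
Assume first that |s + 4| < 2, so |s| < 6. Then |-3s + 17| ≤ 3·6 + 17 = 35.
Hence |(-3s^2 + 5s - 9) + 77| ≤ 35|s + 4| < ϵ provided |s + 4| < ϵ/35.
Take δ = min(2, ϵ/35). Then 0 < |s + 4| < δ gives both |s + 4| < 2 and |s + 4| < ϵ/35, so |(-3s^2 + 5s - 9) + 77| < ϵ.

δ = min(2, ϵ/35)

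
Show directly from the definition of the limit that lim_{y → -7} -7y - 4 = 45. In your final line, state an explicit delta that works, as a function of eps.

Let eps > 0 be given. We need delta > 0 so that 0 < |y + 7| < delta implies |(-7y - 4) − 45| < eps.
|(-7y - 4) − 45| = |-7y - 49| = 7|y + 7|.
So 7|y + 7| < eps exactly when |y + 7| < eps/7.
Choosing delta = eps/7 gives |(-7y - 4) − 45| = 7|y + 7| < eps whenever |y + 7| < delta.

delta = eps/7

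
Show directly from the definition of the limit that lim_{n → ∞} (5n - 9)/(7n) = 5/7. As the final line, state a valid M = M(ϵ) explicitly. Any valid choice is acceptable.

Let ϵ > 0. For n ≥ 1, |(5n - 9)/(7n) − (5/7)| = |-63|/(7(7n)) = 63/(7(7n)).
Since 7n ≥ 7n for n ≥ 1, this is ≤ 63/(7·7n) = (9/7)/n.
So |(5n - 9)/(7n) − (5/7)| < ϵ whenever n > (9/7)/ϵ.
Take M = (9/7)/ϵ. If n > M then |(5n - 9)/(7n) − (5/7)| ≤ (9/7)/n < ϵ.

M = (9/7)/ϵ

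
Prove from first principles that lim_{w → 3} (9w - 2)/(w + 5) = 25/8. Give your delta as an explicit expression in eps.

Let eps > 0 be given. We want delta > 0 with 0 < |w − 3| < delta ⇒ |(9w - 2)/(w + 5) − (25/8)| < eps.
Combining over a common denominator, (9w - 2)/(w + 5) − (25/8) = [(9w - 2)·8 − 25·(w + 5)] / [8·(w + 5)] = 47(w − 3) / (8(w + 5)).
So |(9w - 2)/(w + 5) − (25/8)| = 47|w − 3| / (8·|w + 5|).
Restrict delta ≤ 4. Then |w − 3| < 4 gives |w + 5| = |(w − 3) + 8| ≥ 8 − 4 = 4.
Hence |(9w - 2)/(w + 5) − (25/8)| < 47|w − 3|/(8·4) = (47/32)|w − 3|, which is < eps once |w − 3| < (32/47)eps.
Take delta = min(4, (32/47)eps). Then 0 < |w − 3| < delta forces both bounds, so |(9w - 2)/(w + 5) − (25/8)| < eps.

delta = min(4, (32/47)eps)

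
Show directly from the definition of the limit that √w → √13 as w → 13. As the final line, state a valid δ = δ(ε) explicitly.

δ = min(13, √13·ε)

Let ε > 0. We want δ > 0 such that 0 < |w − 13| < δ implies |√w − √13| < ε.
Multiplying by the conjugate, |√w − √13| = |w − 13|/(√w + √13).
Restrict δ ≤ 13 so that |w − 13| < 13 forces w > 0, and then √w + √13 > √13.
Hence |√w − √13| < |w − 13|/√13, which is < ε once |w − 13| < √13·ε.
Take δ = min(13, √13·ε). If 0 < |w − 13| < δ then w > 0 and |√w − √13| < |w − 13|/√13 < ε.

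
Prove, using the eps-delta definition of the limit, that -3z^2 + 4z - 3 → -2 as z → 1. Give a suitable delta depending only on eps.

delta = min(2, eps/10)

Let eps > 0 be given. We want delta > 0 such that 0 < |z − 1| < delta implies |(-3z^2 + 4z - 3) + 2| < eps.
(-3z^2 + 4z - 3) + 2 = -3z^2 + 4z - 1 = (z − 1)(-3z + 1).
So |(-3z^2 + 4z - 3) + 2| = |z − 1|·|-3z + 1|.
Assume first that |z − 1| < 2, so |z| < 3. Then |-3z + 1| ≤ 3·3 + 1 = 10.
Hence |(-3z^2 + 4z - 3) + 2| ≤ 10|z − 1| < eps provided |z − 1| < eps/10.
Choosing delta = min(2, eps/10) ensures both conditions, hence |(-3z^2 + 4z - 3) + 2| < eps.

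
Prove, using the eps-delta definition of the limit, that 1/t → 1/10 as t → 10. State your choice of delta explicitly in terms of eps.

Fix eps > 0. We seek delta > 0 such that 0 < |t − 10| < delta implies |1/t − (1/10)| < eps.
|1/t − (1/10)| = |10 − t|/(10·|t|) = |t − 10|/(10|t|).
Require delta ≤ 5 so that |t| > 10 − 5 = 5, hence 10|t| > 50.
Then |1/t − (1/10)| < |t − 10|/50, which is < eps when |t − 10| < 50eps.
Take delta = min(5, 50eps). Then 0 < |t − 10| < delta gives both |t − 10| < 5 and |t − 10| < 50eps, so |1/t − (1/10)| < eps.

delta = min(5, 50eps)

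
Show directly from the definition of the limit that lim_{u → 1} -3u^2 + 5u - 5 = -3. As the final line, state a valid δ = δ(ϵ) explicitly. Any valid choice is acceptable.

δ = min(1, ϵ/8)

Suppose ϵ > 0. We want δ > 0 such that 0 < |u − 1| < δ implies |(-3u^2 + 5u - 5) + 3| < ϵ.
(-3u^2 + 5u - 5) + 3 = -3u^2 + 5u - 2 = (u − 1)(-3u + 2).
So |(-3u^2 + 5u - 5) + 3| = |u − 1|·|-3u + 2|.
Require δ ≤ 1. Then |u − 1| < 1 gives |u| < 2, and by the triangle inequality |-3u + 2| ≤ 3·2 + 2 = 8.
Hence |(-3u^2 + 5u - 5) + 3| ≤ 8|u − 1| < ϵ provided |u − 1| < ϵ/8.
Choosing δ = min(1, ϵ/8) ensures both conditions, hence |(-3u^2 + 5u - 5) + 3| < ϵ.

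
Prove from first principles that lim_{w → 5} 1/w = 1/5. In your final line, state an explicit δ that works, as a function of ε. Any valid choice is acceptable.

δ = min(5/2, (25/2)ε)

Suppose ε > 0. We seek δ > 0 such that 0 < |w − 5| < δ implies |1/w − (1/5)| < ε.
|1/w − (1/5)| = |5 − w|/(5·|w|) = |w − 5|/(5|w|).
Require δ ≤ 5/2 so that |w| > 5 − 5/2 = 5/2, hence 5|w| > 25/2.
Then |1/w − (1/5)| < |w − 5|/(25/2), which is < ε when |w − 5| < (25/2)ε.
Take δ = min(5/2, (25/2)ε). Then 0 < |w − 5| < δ gives both |w − 5| < 5/2 and |w − 5| < (25/2)ε, so |1/w − (1/5)| < ε.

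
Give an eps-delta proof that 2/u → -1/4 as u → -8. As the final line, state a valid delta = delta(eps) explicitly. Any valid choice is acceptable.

Suppose eps > 0. We seek delta > 0 such that 0 < |u + 8| < delta implies |2/u + 1/4| < eps.
|2/u + 1/4| = 2·|-8 − u|/(8·|u|) = 2|u + 8|/(8|u|).
Require delta ≤ 4 so that |u| > 8 − 4 = 4, hence 8|u| > 32.
Then |2/u + 1/4| < 2|u + 8|/32, which is < eps when |u + 8| < 16eps.
Take delta = min(4, 16eps). Then 0 < |u + 8| < delta gives both |u + 8| < 4 and |u + 8| < 16eps, so |2/u + 1/4| < eps.

delta = min(4, 16eps)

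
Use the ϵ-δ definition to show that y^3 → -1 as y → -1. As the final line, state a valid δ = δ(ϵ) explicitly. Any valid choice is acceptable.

Let ϵ > 0 be given. We seek δ > 0 with 0 < |y + 1| < δ ⇒ |y^3 + 1| < ϵ.
Factor: y^3 + 1 = (y + 1)(y^2 - y + 1), so |y^3 + 1| = |y + 1|·|y^2 - y + 1|.
Impose δ ≤ 2 so that |y| < 3; then |y^2 - y + 1| ≤ 13.
Hence |y^3 + 1| ≤ 13|y + 1|, which is < ϵ once |y + 1| < ϵ/13.
Take δ = min(2, ϵ/13). If 0 < |y + 1| < δ then both bounds hold and |y^3 + 1| ≤ 13|y + 1| < 13·(ϵ/13) = ϵ.

δ = min(2, ϵ/13)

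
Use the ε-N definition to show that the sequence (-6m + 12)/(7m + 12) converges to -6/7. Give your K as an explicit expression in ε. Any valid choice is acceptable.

Fix ε > 0. For m ≥ 1, |(-6m + 12)/(7m + 12) + 6/7| = |156|/(7(7m + 12)) = 156/(7(7m + 12)).
Since 7m + 12 ≥ 7m for m ≥ 1, this is ≤ 156/(7·7m) = (156/49)/m.
So |(-6m + 12)/(7m + 12) + 6/7| < ε whenever m > (156/49)/ε.
Take K = (156/49)/ε. If m > K then |(-6m + 12)/(7m + 12) + 6/7| ≤ (156/49)/m < ε.

K = (156/49)/ε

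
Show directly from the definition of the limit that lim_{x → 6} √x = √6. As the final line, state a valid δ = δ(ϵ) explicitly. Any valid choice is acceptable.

Let ϵ > 0 be given. We want δ > 0 such that 0 < |x − 6| < δ implies |√x − √6| < ϵ.
Rationalise: √x − √6 = (x − 6)/(√x + √6), so |√x − √6| = |x − 6|/(√x + √6).
Restrict δ ≤ 6 so that |x − 6| < 6 forces x > 0, and then √x + √6 > √6.
Hence |√x − √6| < |x − 6|/√6, which is < ϵ once |x − 6| < √6·ϵ.
Take δ = min(6, √6·ϵ). If 0 < |x − 6| < δ then x > 0 and |√x − √6| < |x − 6|/√6 < ϵ.

δ = min(6, √6·ϵ)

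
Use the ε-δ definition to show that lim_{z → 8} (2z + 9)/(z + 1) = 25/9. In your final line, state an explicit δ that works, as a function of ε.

Let ε > 0 be given. We want δ > 0 with 0 < |z − 8| < δ ⇒ |(2z + 9)/(z + 1) − (25/9)| < ε.
Combining over a common denominator, (2z + 9)/(z + 1) − (25/9) = [(2z + 9)·9 − 25·(z + 1)] / [9·(z + 1)] = -7(z − 8) / (9(z + 1)).
So |(2z + 9)/(z + 1) − (25/9)| = 7|z − 8| / (9·|z + 1|).
Restrict δ ≤ 9/2. Then |z − 8| < 9/2 gives |z + 1| = |(z − 8) + 9| ≥ 9 − 9/2 = 9/2.
Hence |(2z + 9)/(z + 1) − (25/9)| < 7|z − 8|/(9·(9/2)) = (14/81)|z − 8|, which is < ε once |z − 8| < (81/14)ε.
Take δ = min(9/2, (81/14)ε). Then 0 < |z − 8| < δ forces both bounds, so |(2z + 9)/(z + 1) − (25/9)| < ε.

δ = min(9/2, (81/14)ε)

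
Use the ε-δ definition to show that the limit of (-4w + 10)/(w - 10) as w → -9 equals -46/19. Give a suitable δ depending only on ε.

Let ε > 0 be given. We want δ > 0 with 0 < |w + 9| < δ ⇒ |(-4w + 10)/(w - 10) + 46/19| < ε.
Combining over a common denominator, (-4w + 10)/(w - 10) + 46/19 = [(-4w + 10)·(-19) − 46·(w - 10)] / [(-19)·(w - 10)] = 30(w + 9) / ((-19)(w - 10)).
So |(-4w + 10)/(w - 10) + 46/19| = 30|w + 9| / (19·|w − 10|).
Require δ ≤ 19/2, so |w − 10| ≥ |-19| − |w + 9| > 19 − 19/2 = 19/2.
Hence |(-4w + 10)/(w - 10) + 46/19| < 30|w + 9|/(19·(19/2)) = (60/361)|w + 9|, which is < ε once |w + 9| < (361/60)ε.
Take δ = min(19/2, (361/60)ε). Then 0 < |w + 9| < δ forces both bounds, so |(-4w + 10)/(w - 10) + 46/19| < ε.

δ = min(19/2, (361/60)ε)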